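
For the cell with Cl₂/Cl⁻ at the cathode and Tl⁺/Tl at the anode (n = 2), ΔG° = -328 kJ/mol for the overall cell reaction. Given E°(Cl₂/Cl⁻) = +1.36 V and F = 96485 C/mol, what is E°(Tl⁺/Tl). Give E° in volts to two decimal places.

-0.34 V

E°cell = −ΔG°/(nF) = −(-328×10³)/((2)(96485)) = +1.700 V.
Since Cl₂/Cl⁻ is the cathode and Tl⁺/Tl the anode, E°cell = E°(Cl₂/Cl⁻) − E°(Tl⁺/Tl).
So E°(Tl⁺/Tl) = E°(Cl₂/Cl⁻) − E°cell = (+1.36) − (+1.700) = -0.34 V.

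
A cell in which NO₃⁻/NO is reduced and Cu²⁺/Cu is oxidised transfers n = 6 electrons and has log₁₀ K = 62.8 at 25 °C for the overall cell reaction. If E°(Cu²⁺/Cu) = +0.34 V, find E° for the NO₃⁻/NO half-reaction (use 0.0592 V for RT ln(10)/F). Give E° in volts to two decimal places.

E°cell = (0.0592/n)·log K = (0.0592/6)(62.8) = +0.620 V.
Since NO₃⁻/NO is the cathode and Cu²⁺/Cu the anode, E°cell = E°(NO₃⁻/NO) − E°(Cu²⁺/Cu).
So E°(NO₃⁻/NO) = E°cell + E°(Cu²⁺/Cu) = +0.620 + (+0.34) = +0.96 V.

+0.96 V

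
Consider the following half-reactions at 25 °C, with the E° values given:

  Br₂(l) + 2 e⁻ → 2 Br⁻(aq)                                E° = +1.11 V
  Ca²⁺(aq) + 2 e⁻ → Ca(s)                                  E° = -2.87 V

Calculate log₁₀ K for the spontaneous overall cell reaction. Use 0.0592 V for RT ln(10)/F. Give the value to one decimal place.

Cathode: Br₂/Br⁻; anode: Ca²⁺/Ca. E°cell = +3.98 V, n = 2.
log K = nE°cell / 0.0592 = (2)(+3.98) / 0.0592 = 134.5.

134.5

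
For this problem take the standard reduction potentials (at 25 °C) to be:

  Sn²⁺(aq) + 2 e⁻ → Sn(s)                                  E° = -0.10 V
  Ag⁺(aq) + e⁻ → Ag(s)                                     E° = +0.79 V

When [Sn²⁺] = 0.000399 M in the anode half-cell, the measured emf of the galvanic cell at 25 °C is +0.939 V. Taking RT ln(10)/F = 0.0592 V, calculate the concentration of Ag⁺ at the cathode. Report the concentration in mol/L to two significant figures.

0.13 M

Ag⁺/Ag is the cathode, Sn²⁺/Sn the anode: E°cell = +0.89 V, n = 2.
Overall reaction: 2 Ag⁺(aq) + Sn(s) → 2 Ag(s) + Sn²⁺(aq); Q = [Sn²⁺]^1/[Ag⁺]^2.
From E = E° − (0.0592/n) log Q: log Q = (E° − E)·n/0.0592 = (+0.89 − (+0.939))·2/0.0592 = -1.6554.
So 2·log[Ag⁺] = 1·log(0.000399) − log Q = -3.3990 − (-1.6554) = -1.7436; log[Ag⁺] = -1.7436 / 2 = -0.8718; [Ag⁺] = 10^(-0.8718) ≈ 0.13 M.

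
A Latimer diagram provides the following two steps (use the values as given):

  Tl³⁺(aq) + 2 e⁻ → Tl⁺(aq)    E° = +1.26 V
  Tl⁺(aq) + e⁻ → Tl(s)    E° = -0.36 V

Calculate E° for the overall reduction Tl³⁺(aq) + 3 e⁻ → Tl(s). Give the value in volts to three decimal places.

+0.720 V

Standard free energies of sequential steps add: ΔG°₃ = ΔG°₁ + ΔG°₂, so n₃E°₃ = n₁E°₁ + n₂E°₂.
E°₃ = (2×+1.26 + 1×-0.36) / 3 = (+2.160) / 3 = +0.720 V.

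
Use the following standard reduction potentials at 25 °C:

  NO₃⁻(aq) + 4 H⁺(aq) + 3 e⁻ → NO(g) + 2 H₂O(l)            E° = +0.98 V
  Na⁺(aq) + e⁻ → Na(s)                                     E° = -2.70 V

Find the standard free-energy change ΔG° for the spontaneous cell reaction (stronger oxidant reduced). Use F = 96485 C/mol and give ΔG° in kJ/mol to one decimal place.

NO₃⁻/NO (E° = +0.98 V) is the cathode; Na⁺/Na (E° = -2.70 V) is the anode, so E°cell = +3.68 V.
Balancing electrons gives n = 3 (lcm of 3 and 1).
ΔG° = −nFE° = −(3)(96485)(+3.68) = -1,065,194 J = -1065.2 kJ/mol.

-1065.2 kJ/mol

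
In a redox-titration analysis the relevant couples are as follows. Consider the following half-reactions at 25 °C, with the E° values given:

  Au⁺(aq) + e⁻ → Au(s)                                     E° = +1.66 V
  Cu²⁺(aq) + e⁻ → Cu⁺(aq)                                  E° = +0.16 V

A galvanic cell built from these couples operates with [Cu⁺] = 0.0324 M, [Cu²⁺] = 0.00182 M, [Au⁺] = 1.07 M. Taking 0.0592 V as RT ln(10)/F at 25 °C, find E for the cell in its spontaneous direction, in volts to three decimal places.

+1.576 V

Au⁺/Au is the cathode (higher E°), Cu²⁺/Cu⁺ the anode: E°cell = +1.66 − (+0.16) = +1.50 V, n = 1.
Overall: Au⁺(aq) + Cu⁺(aq) → Au(s) + Cu²⁺(aq)
Q = [Cu²⁺] / ([Au⁺]·[Cu⁺]); log Q = -1.280.
E = E° − (0.0592/n) log Q = +1.50 − (0.0592/1)(-1.280) = +1.576 V.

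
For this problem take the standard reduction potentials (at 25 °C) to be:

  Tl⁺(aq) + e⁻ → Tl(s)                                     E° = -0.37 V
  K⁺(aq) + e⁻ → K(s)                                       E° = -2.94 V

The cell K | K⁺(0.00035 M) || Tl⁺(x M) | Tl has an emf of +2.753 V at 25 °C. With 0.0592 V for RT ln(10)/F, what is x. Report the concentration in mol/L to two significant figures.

0.43 M

Tl⁺/Tl is the cathode, K⁺/K the anode: E°cell = +2.57 V, n = 1.
Overall reaction: Tl⁺(aq) + K(s) → Tl(s) + K⁺(aq); Q = [K⁺]^1/[Tl⁺]^1.
From E = E° − (0.0592/n) log Q: log Q = (E° − E)·n/0.0592 = (+2.57 − (+2.753))·1/0.0592 = -3.0912.
So 1·log[Tl⁺] = 1·log(0.00035) − log Q = -3.4559 − (-3.0912) = -0.3647; [Tl⁺] = 10^(-0.3647) ≈ 0.43 M.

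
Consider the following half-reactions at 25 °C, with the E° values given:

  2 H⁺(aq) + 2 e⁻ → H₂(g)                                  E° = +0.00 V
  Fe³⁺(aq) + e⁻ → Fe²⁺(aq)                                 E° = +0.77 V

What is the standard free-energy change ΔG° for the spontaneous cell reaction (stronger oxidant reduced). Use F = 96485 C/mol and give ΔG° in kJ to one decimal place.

-148.6 kJ

Fe³⁺/Fe²⁺ (E° = +0.77 V) is the cathode; H⁺/H₂ (E° = +0.00 V) is the anode, so E°cell = +0.77 V.
Balancing electrons gives n = 2 (lcm of 1 and 2).
ΔG° = −nFE° = −(2)(96485)(+0.77) = -148,587 J = -148.6 kJ.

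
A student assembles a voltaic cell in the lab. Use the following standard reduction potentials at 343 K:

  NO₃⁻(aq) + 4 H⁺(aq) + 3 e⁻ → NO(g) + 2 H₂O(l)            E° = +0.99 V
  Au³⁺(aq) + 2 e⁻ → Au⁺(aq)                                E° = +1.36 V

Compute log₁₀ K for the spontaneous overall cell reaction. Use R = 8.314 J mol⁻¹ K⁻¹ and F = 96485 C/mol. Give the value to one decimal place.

Cathode: Au³⁺/Au⁺; anode: NO₃⁻/NO. E°cell = (+1.36) − (+0.99) = +0.37 V, with n = 6.
ΔG° = −nFE° = −RT ln K, so ln K = nFE°/(RT) = (6)(96485)(+0.37) / ((8.314)(343)) = 75.112.
log₁₀ K = 75.112 / ln 10 = 32.6.

32.6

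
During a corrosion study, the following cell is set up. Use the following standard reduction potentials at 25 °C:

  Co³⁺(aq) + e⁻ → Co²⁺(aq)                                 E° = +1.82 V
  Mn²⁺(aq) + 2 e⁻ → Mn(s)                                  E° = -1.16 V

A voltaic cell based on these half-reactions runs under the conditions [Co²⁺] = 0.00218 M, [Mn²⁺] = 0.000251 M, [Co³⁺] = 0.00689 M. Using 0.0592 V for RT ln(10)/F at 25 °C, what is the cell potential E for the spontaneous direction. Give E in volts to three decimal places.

+3.116 V

Co³⁺/Co²⁺ is the cathode (higher E°), Mn²⁺/Mn the anode: E°cell = +1.82 − (-1.16) = +2.98 V, n = 2.
Overall: 2 Co³⁺(aq) + Mn(s) → 2 Co²⁺(aq) + Mn²⁺(aq)
Q = [Co²⁺]^2·[Mn²⁺] / ([Co³⁺]^2); log Q = -4.600.
E = E° − (0.0592/n) log Q = +2.98 − (0.0592/2)(-4.600) = +3.116 V.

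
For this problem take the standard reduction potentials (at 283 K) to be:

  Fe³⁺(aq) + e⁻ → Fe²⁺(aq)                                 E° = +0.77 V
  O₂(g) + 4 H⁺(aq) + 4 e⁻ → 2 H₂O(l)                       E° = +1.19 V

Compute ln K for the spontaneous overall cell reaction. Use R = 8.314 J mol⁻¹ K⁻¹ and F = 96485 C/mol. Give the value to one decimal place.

Cathode: O₂/H₂O; anode: Fe³⁺/Fe²⁺. E°cell = (+1.19) − (+0.77) = +0.42 V, with n = 4.
ΔG° = −nFE° = −RT ln K, so ln K = nFE°/(RT) = (4)(96485)(+0.42) / ((8.314)(283)) = 68.893.

68.9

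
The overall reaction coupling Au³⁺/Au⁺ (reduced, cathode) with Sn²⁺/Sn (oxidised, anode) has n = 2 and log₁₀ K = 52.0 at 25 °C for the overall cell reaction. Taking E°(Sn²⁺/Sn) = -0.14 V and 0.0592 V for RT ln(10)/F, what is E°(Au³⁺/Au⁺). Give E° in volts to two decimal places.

E°cell = (0.0592/n)·log K = (0.0592/2)(52.0) = +1.539 V.
Since Au³⁺/Au⁺ is the cathode and Sn²⁺/Sn the anode, E°cell = E°(Au³⁺/Au⁺) − E°(Sn²⁺/Sn).
So E°(Au³⁺/Au⁺) = E°cell + E°(Sn²⁺/Sn) = +1.539 + (-0.14) = +1.40 V.

+1.40 V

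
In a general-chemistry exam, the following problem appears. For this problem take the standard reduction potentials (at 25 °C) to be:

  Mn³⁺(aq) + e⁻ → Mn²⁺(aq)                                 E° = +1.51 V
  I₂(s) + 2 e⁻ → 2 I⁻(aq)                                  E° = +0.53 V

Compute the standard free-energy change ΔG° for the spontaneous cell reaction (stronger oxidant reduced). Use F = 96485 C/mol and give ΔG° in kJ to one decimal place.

Mn³⁺/Mn²⁺ (E° = +1.51 V) is the cathode; I₂/I⁻ (E° = +0.53 V) is the anode, so E°cell = +0.98 V.
Balancing electrons gives n = 2 (lcm of 1 and 2).
ΔG° = −nFE° = −(2)(96485)(+0.98) = -189,111 J = -189.1 kJ.

-189.1 kJ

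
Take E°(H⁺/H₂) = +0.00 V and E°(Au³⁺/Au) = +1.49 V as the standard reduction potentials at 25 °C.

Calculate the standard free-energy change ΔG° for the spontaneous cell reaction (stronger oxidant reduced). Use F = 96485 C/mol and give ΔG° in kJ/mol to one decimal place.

Au³⁺/Au (E° = +1.49 V) is the cathode; H⁺/H₂ (E° = +0.00 V) is the anode, so E°cell = +1.49 V.
Balancing electrons gives n = 6 (lcm of 3 and 2).
ΔG° = −nFE° = −(6)(96485)(+1.49) = -862,576 J = -862.6 kJ/mol.

-862.6 kJ/mol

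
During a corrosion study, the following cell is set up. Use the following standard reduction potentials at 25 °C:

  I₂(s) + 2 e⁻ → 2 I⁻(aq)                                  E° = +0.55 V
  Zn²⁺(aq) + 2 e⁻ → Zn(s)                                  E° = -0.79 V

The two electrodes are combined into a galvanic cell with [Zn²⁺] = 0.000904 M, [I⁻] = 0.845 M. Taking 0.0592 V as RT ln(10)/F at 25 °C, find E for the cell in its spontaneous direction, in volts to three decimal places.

+1.434 V

I₂/I⁻ is the cathode (higher E°), Zn²⁺/Zn the anode: E°cell = +0.55 − (-0.79) = +1.34 V, n = 2.
Overall: I₂(s) + Zn(s) → 2 I⁻(aq) + Zn²⁺(aq)
Q = [I⁻]^2·[Zn²⁺]; log Q = -3.190.
E = E° − (0.0592/n) log Q = +1.34 − (0.0592/2)(-3.190) = +1.434 V.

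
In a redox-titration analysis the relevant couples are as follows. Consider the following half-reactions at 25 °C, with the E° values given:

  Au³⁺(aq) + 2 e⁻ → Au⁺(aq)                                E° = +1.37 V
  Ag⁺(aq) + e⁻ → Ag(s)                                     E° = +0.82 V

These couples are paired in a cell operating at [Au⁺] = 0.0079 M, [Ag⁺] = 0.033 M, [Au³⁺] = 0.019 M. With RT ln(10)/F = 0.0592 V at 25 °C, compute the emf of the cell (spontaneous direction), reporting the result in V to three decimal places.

Au³⁺/Au⁺ is the cathode (higher E°), Ag⁺/Ag the anode: E°cell = +1.37 − (+0.82) = +0.55 V, n = 2.
Overall: Au³⁺(aq) + 2 Ag(s) → Au⁺(aq) + 2 Ag⁺(aq)
Q = [Au⁺]·[Ag⁺]^2 / ([Au³⁺]); log Q = -3.344.
E = E° − (0.0592/n) log Q = +0.55 − (0.0592/2)(-3.344) = +0.649 V.

+0.649 V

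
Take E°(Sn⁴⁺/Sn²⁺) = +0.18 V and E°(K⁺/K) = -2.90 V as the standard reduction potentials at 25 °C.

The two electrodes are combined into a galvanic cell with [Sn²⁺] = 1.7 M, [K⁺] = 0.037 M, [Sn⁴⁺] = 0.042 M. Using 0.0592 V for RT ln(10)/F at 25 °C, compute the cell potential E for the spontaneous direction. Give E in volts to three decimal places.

+3.117 V

Sn⁴⁺/Sn²⁺ is the cathode (higher E°), K⁺/K the anode: E°cell = +0.18 − (-2.90) = +3.08 V, n = 2.
Overall: Sn⁴⁺(aq) + 2 K(s) → Sn²⁺(aq) + 2 K⁺(aq)
Q = [Sn²⁺]·[K⁺]^2 / ([Sn⁴⁺]); log Q = -1.256.
E = E° − (0.0592/n) log Q = +3.08 − (0.0592/2)(-1.256) = +3.117 V.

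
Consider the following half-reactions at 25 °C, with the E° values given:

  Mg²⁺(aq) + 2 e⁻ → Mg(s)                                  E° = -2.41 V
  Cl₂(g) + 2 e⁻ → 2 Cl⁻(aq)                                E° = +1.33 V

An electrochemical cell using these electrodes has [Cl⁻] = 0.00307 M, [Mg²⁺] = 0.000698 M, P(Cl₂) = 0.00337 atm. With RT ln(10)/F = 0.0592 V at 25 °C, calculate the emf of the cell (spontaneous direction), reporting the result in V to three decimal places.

Cl₂/Cl⁻ is the cathode (higher E°), Mg²⁺/Mg the anode: E°cell = +1.33 − (-2.41) = +3.74 V, n = 2.
Overall: Cl₂(g) + Mg(s) → 2 Cl⁻(aq) + Mg²⁺(aq)
Q = [Cl⁻]^2·[Mg²⁺] / (P(Cl₂)); log Q = -5.709.
E = E° − (0.0592/n) log Q = +3.74 − (0.0592/2)(-5.709) = +3.909 V.

+3.909 V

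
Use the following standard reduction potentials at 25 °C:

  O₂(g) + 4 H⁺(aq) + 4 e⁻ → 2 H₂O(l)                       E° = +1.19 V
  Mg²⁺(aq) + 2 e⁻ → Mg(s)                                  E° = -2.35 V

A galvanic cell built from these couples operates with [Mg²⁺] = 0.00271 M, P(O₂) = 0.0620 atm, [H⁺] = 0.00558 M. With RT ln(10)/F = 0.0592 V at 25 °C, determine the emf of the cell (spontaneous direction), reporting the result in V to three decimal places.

+3.465 V

O₂/H₂O is the cathode (higher E°), Mg²⁺/Mg the anode: E°cell = +1.19 − (-2.35) = +3.54 V, n = 4.
Overall: O₂(g) + 4 H⁺(aq) + 2 Mg(s) → 2 H₂O(l) + 2 Mg²⁺(aq)
Q = [Mg²⁺]^2 / (P(O₂)·[H⁺]^4); log Q = 5.087.
E = E° − (0.0592/n) log Q = +3.54 − (0.0592/4)(5.087) = +3.465 V.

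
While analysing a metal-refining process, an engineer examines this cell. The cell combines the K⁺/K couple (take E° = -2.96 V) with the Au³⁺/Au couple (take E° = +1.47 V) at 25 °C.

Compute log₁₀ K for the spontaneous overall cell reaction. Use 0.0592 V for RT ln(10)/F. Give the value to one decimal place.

224.5

Cathode: Au³⁺/Au; anode: K⁺/K. E°cell = +4.43 V, n = 3.
log K = nE°cell / 0.0592 = (3)(+4.43) / 0.0592 = 224.5.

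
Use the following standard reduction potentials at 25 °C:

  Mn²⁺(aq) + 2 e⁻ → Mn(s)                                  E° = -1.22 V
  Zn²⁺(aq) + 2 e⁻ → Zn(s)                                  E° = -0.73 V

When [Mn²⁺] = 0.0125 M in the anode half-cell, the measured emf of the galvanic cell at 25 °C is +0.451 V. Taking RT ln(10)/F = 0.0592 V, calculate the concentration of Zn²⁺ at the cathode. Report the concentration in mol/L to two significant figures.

Zn²⁺/Zn is the cathode, Mn²⁺/Mn the anode: E°cell = +0.49 V, n = 2.
Overall reaction: Zn²⁺(aq) + Mn(s) → Zn(s) + Mn²⁺(aq); Q = [Mn²⁺]^1/[Zn²⁺]^1.
From E = E° − (0.0592/n) log Q: log Q = (E° − E)·n/0.0592 = (+0.49 − (+0.451))·2/0.0592 = 1.3176.
So 1·log[Zn²⁺] = 1·log(0.0125) − log Q = -1.9031 − (1.3176) = -3.2207; [Zn²⁺] = 10^(-3.2207) ≈ 0.00060 M.

0.00060 M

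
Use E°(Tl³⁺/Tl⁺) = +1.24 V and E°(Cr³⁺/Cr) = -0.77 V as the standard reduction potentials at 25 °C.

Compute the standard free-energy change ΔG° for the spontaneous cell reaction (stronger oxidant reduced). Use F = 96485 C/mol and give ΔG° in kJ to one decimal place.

-1163.6 kJ

Tl³⁺/Tl⁺ (E° = +1.24 V) is the cathode; Cr³⁺/Cr (E° = -0.77 V) is the anode, so E°cell = +2.01 V.
Balancing electrons gives n = 6 (lcm of 2 and 3).
ΔG° = −nFE° = −(6)(96485)(+2.01) = -1,163,609 J = -1163.6 kJ.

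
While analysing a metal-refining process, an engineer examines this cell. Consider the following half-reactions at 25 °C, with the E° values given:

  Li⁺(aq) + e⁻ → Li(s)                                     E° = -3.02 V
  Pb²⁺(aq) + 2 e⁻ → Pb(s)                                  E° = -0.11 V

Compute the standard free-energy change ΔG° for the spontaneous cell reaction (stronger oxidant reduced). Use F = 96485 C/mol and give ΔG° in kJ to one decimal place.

-561.5 kJ

Pb²⁺/Pb (E° = -0.11 V) is the cathode; Li⁺/Li (E° = -3.02 V) is the anode, so E°cell = +2.91 V.
Balancing electrons gives n = 2 (lcm of 2 and 1).
ΔG° = −nFE° = −(2)(96485)(+2.91) = -561,543 J = -561.5 kJ.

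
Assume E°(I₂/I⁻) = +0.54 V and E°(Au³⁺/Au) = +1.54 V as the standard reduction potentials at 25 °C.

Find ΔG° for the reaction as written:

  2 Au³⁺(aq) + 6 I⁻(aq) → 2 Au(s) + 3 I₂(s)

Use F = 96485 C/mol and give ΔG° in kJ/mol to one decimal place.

-578.9 kJ/mol

As written, Au³⁺/Au is reduced (cathode) and I₂/I⁻ is oxidised (anode), so E°cell = (+1.54) − (+0.54) = +1.00 V.
Balancing electrons gives n = 6.
ΔG° = −nFE° = −(6)(96485)(+1.00) = -578,910 J = -578.9 kJ/mol.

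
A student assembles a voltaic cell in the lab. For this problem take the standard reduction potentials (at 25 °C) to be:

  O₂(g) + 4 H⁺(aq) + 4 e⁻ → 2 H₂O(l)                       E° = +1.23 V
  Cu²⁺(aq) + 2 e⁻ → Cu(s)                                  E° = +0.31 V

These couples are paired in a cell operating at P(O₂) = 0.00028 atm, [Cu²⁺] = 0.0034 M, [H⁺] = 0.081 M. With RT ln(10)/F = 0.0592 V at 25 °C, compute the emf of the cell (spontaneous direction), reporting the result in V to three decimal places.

+0.876 V

O₂/H₂O is the cathode (higher E°), Cu²⁺/Cu the anode: E°cell = +1.23 − (+0.31) = +0.92 V, n = 4.
Overall: O₂(g) + 4 H⁺(aq) + 2 Cu(s) → 2 H₂O(l) + 2 Cu²⁺(aq)
Q = [Cu²⁺]^2 / (P(O₂)·[H⁺]^4); log Q = 2.982.
E = E° − (0.0592/n) log Q = +0.92 − (0.0592/4)(2.982) = +0.876 V.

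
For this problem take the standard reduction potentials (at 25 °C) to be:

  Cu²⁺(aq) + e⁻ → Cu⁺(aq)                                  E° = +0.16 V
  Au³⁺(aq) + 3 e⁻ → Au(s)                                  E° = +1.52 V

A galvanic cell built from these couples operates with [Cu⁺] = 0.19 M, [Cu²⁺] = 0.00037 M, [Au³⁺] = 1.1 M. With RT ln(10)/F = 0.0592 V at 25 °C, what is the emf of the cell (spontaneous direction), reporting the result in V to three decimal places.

Au³⁺/Au is the cathode (higher E°), Cu²⁺/Cu⁺ the anode: E°cell = +1.52 − (+0.16) = +1.36 V, n = 3.
Overall: Au³⁺(aq) + 3 Cu⁺(aq) → Au(s) + 3 Cu²⁺(aq)
Q = [Cu²⁺]^3 / ([Au³⁺]·[Cu⁺]^3); log Q = -8.173.
E = E° − (0.0592/n) log Q = +1.36 − (0.0592/3)(-8.173) = +1.521 V.

+1.521 V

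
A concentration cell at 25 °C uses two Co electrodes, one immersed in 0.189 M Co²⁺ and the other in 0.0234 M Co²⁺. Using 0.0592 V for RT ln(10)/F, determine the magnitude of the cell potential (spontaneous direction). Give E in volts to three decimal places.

+0.027 V

For a concentration cell E°cell = 0. The 0.189 M side is the cathode (reduction is favoured where [Co²⁺] is higher).
With n = 2, E = −(0.0592/2) log([Co²⁺]ₐₙ/[Co²⁺]꜀ₐₜ) = −(0.0592/2) log(0.0234/0.189) = −(0.0592/2)(-0.907) = +0.027 V.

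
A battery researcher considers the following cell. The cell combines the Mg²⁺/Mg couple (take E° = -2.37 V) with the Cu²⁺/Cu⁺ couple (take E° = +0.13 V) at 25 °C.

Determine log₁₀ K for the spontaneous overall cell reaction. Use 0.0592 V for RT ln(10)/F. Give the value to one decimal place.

84.5

Cathode: Cu²⁺/Cu⁺; anode: Mg²⁺/Mg. E°cell = +2.50 V, n = 2.
log K = nE°cell / 0.0592 = (2)(+2.50) / 0.0592 = 84.5.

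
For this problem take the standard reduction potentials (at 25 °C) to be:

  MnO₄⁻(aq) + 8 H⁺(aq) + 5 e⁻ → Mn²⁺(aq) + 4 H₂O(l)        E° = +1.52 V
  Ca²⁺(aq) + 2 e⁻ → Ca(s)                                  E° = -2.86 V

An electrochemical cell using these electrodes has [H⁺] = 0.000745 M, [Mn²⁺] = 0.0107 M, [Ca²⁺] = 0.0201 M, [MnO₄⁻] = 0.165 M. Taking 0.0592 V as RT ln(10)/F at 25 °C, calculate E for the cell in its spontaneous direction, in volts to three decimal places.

MnO₄⁻/Mn²⁺ is the cathode (higher E°), Ca²⁺/Ca the anode: E°cell = +1.52 − (-2.86) = +4.38 V, n = 10.
Overall: 2 MnO₄⁻(aq) + 16 H⁺(aq) + 5 Ca(s) → 2 Mn²⁺(aq) + 8 H₂O(l) + 5 Ca²⁺(aq)
Q = [Mn²⁺]^2·[Ca²⁺]^5 / ([MnO₄⁻]^2·[H⁺]^16); log Q = 39.185.
E = E° − (0.0592/n) log Q = +4.38 − (0.0592/10)(39.185) = +4.148 V.

+4.148 V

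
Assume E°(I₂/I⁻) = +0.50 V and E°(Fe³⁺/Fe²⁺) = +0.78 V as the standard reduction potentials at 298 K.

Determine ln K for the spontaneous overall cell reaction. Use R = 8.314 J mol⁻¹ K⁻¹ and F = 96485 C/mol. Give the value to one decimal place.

Cathode: Fe³⁺/Fe²⁺; anode: I₂/I⁻. E°cell = (+0.78) − (+0.50) = +0.28 V, with n = 2.
ΔG° = −nFE° = −RT ln K, so ln K = nFE°/(RT) = (2)(96485)(+0.28) / ((8.314)(298)) = 21.808.

21.8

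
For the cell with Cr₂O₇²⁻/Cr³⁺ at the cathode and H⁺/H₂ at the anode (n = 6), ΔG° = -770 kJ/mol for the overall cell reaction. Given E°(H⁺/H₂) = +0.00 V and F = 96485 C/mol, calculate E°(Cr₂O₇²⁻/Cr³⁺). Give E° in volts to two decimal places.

+1.33 V

E°cell = −ΔG°/(nF) = −(-770×10³)/((6)(96485)) = +1.330 V.
Since Cr₂O₇²⁻/Cr³⁺ is the cathode and H⁺/H₂ the anode, E°cell = E°(Cr₂O₇²⁻/Cr³⁺) − E°(H⁺/H₂).
So E°(Cr₂O₇²⁻/Cr³⁺) = E°cell + E°(H⁺/H₂) = +1.330 + (+0.00) = +1.33 V.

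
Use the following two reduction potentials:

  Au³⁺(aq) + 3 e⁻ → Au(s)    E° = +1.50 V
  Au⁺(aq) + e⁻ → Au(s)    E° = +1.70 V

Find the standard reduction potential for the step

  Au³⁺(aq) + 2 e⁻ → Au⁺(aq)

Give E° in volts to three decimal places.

Sequential free energies add, so n₃E°₃ = n₁E°₁ + n₂E°₂.
With n₃ = 3, and the known step contributing 1×(+1.70) V, the unknown satisfies 2·E° = 3×(+1.50) − 1×(+1.70) = +2.800.
E° = +2.800 / 2 = +1.400 V.

+1.400 V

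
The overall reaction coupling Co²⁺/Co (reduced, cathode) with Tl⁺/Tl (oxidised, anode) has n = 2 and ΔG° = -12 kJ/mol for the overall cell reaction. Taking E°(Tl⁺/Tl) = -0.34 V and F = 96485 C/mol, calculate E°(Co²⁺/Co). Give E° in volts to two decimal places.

-0.28 V

E°cell = −ΔG°/(nF) = −(-12×10³)/((2)(96485)) = +0.062 V.
Since Co²⁺/Co is the cathode and Tl⁺/Tl the anode, E°cell = E°(Co²⁺/Co) − E°(Tl⁺/Tl).
So E°(Co²⁺/Co) = E°cell + E°(Tl⁺/Tl) = +0.062 + (-0.34) = -0.28 V.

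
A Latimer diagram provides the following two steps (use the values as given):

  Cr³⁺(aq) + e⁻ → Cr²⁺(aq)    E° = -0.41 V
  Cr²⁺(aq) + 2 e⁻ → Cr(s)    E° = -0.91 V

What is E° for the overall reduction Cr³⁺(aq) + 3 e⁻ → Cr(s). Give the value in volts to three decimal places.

-0.743 V

Standard free energies of sequential steps add: ΔG°₃ = ΔG°₁ + ΔG°₂, so n₃E°₃ = n₁E°₁ + n₂E°₂.
E°₃ = (1×-0.41 + 2×-0.91) / 3 = (-2.230) / 3 = -0.743 V.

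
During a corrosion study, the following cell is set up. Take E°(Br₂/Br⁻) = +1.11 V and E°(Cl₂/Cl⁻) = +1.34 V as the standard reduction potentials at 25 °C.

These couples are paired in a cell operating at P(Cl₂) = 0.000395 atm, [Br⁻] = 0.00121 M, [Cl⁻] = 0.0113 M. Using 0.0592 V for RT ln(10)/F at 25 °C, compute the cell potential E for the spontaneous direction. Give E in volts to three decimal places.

+0.072 V

Cl₂/Cl⁻ is the cathode (higher E°), Br₂/Br⁻ the anode: E°cell = +1.34 − (+1.11) = +0.23 V, n = 2.
Overall: Cl₂(g) + 2 Br⁻(aq) → 2 Cl⁻(aq) + Br₂(l)
Q = [Cl⁻]^2 / (P(Cl₂)·[Br⁻]^2); log Q = 5.344.
E = E° − (0.0592/n) log Q = +0.23 − (0.0592/2)(5.344) = +0.072 V.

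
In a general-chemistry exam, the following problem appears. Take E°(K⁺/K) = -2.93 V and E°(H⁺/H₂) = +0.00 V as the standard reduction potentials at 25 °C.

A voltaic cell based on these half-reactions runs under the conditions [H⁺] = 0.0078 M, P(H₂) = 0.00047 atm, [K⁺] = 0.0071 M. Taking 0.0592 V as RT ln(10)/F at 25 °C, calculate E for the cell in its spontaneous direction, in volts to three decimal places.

H⁺/H₂ is the cathode (higher E°), K⁺/K the anode: E°cell = +0.00 − (-2.93) = +2.93 V, n = 2.
Overall: 2 H⁺(aq) + 2 K(s) → H₂(g) + 2 K⁺(aq)
Q = P(H₂)·[K⁺]^2 / ([H⁺]^2); log Q = -3.410.
E = E° − (0.0592/n) log Q = +2.93 − (0.0592/2)(-3.410) = +3.031 V.

+3.031 V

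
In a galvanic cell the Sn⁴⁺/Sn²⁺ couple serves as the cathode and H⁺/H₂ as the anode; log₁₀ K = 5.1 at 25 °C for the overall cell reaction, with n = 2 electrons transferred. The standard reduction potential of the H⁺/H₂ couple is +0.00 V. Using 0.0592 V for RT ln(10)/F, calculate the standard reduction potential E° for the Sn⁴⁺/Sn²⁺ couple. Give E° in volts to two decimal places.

+0.15 V

E°cell = (0.0592/n)·log K = (0.0592/2)(5.1) = +0.151 V.
Since Sn⁴⁺/Sn²⁺ is the cathode and H⁺/H₂ the anode, E°cell = E°(Sn⁴⁺/Sn²⁺) − E°(H⁺/H₂).
So E°(Sn⁴⁺/Sn²⁺) = E°cell + E°(H⁺/H₂) = +0.151 + (+0.00) = +0.15 V.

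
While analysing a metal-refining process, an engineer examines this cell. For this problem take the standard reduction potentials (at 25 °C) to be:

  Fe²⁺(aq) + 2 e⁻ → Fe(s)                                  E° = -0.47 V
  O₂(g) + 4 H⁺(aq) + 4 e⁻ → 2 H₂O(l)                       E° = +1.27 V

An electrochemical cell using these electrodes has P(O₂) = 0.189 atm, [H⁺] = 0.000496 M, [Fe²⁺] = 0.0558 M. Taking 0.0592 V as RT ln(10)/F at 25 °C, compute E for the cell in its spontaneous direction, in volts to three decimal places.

O₂/H₂O is the cathode (higher E°), Fe²⁺/Fe the anode: E°cell = +1.27 − (-0.47) = +1.74 V, n = 4.
Overall: O₂(g) + 4 H⁺(aq) + 2 Fe(s) → 2 H₂O(l) + 2 Fe²⁺(aq)
Q = [Fe²⁺]^2 / (P(O₂)·[H⁺]^4); log Q = 11.435.
E = E° − (0.0592/n) log Q = +1.74 − (0.0592/4)(11.435) = +1.571 V.

+1.571 V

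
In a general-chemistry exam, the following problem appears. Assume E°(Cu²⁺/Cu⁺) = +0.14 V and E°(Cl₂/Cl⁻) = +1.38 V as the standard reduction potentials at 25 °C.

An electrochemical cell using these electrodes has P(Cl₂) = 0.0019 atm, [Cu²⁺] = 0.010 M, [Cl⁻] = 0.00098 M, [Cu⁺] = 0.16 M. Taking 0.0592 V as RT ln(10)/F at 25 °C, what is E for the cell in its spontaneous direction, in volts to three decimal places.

+1.409 V

Cl₂/Cl⁻ is the cathode (higher E°), Cu²⁺/Cu⁺ the anode: E°cell = +1.38 − (+0.14) = +1.24 V, n = 2.
Overall: Cl₂(g) + 2 Cu⁺(aq) → 2 Cl⁻(aq) + 2 Cu²⁺(aq)
Q = [Cl⁻]^2·[Cu²⁺]^2 / (P(Cl₂)·[Cu⁺]^2); log Q = -5.705.
E = E° − (0.0592/n) log Q = +1.24 − (0.0592/2)(-5.705) = +1.409 V.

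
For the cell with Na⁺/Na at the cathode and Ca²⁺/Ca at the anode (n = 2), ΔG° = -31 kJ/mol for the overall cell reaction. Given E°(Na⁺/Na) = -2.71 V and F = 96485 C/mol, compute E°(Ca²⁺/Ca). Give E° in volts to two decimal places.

E°cell = −ΔG°/(nF) = −(-31×10³)/((2)(96485)) = +0.161 V.
Since Na⁺/Na is the cathode and Ca²⁺/Ca the anode, E°cell = E°(Na⁺/Na) − E°(Ca²⁺/Ca).
So E°(Ca²⁺/Ca) = E°(Na⁺/Na) − E°cell = (-2.71) − (+0.161) = -2.87 V.

-2.87 V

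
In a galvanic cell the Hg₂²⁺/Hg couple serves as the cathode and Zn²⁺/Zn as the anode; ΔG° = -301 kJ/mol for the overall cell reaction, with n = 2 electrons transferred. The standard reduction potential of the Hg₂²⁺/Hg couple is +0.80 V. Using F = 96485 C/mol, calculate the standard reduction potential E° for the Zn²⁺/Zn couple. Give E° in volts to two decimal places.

-0.76 V

E°cell = −ΔG°/(nF) = −(-301×10³)/((2)(96485)) = +1.560 V.
Since Hg₂²⁺/Hg is the cathode and Zn²⁺/Zn the anode, E°cell = E°(Hg₂²⁺/Hg) − E°(Zn²⁺/Zn).
So E°(Zn²⁺/Zn) = E°(Hg₂²⁺/Hg) − E°cell = (+0.80) − (+1.560) = -0.76 V.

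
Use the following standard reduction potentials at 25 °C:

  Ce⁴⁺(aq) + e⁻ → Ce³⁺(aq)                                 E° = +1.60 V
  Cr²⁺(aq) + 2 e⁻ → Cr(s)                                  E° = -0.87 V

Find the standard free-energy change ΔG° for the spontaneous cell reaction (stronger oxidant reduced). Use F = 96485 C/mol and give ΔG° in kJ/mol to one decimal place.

Ce⁴⁺/Ce³⁺ (E° = +1.60 V) is the cathode; Cr²⁺/Cr (E° = -0.87 V) is the anode, so E°cell = +2.47 V.
Balancing electrons gives n = 2 (lcm of 1 and 2).
ΔG° = −nFE° = −(2)(96485)(+2.47) = -476,636 J = -476.6 kJ/mol.

-476.6 kJ/mol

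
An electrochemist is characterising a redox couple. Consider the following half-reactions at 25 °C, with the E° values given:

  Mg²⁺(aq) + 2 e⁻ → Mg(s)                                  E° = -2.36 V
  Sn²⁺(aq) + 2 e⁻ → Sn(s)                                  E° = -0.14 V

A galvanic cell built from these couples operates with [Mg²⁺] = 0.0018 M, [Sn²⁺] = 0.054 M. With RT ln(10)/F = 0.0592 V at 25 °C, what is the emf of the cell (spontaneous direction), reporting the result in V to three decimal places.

Sn²⁺/Sn is the cathode (higher E°), Mg²⁺/Mg the anode: E°cell = -0.14 − (-2.36) = +2.22 V, n = 2.
Overall: Sn²⁺(aq) + Mg(s) → Sn(s) + Mg²⁺(aq)
Q = [Mg²⁺] / ([Sn²⁺]); log Q = -1.477.
E = E° − (0.0592/n) log Q = +2.22 − (0.0592/2)(-1.477) = +2.264 V.

+2.264 V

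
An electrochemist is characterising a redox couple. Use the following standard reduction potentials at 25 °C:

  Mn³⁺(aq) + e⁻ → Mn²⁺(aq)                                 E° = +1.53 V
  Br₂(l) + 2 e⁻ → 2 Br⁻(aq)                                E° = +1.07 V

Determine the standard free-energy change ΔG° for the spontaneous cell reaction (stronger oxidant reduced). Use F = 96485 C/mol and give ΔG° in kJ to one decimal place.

-88.8 kJ

Mn³⁺/Mn²⁺ (E° = +1.53 V) is the cathode; Br₂/Br⁻ (E° = +1.07 V) is the anode, so E°cell = +0.46 V.
Balancing electrons gives n = 2 (lcm of 1 and 2).
ΔG° = −nFE° = −(2)(96485)(+0.46) = -88,766 J = -88.8 kJ.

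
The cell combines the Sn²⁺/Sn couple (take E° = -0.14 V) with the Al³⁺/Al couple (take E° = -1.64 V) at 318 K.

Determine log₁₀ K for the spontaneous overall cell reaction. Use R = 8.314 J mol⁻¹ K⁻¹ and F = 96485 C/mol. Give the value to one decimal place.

Cathode: Sn²⁺/Sn; anode: Al³⁺/Al. E°cell = (-0.14) − (-1.64) = +1.50 V, with n = 6.
ΔG° = −nFE° = −RT ln K, so ln K = nFE°/(RT) = (6)(96485)(+1.50) / ((8.314)(318)) = 328.447.
log₁₀ K = 328.447 / ln 10 = 142.6.

142.6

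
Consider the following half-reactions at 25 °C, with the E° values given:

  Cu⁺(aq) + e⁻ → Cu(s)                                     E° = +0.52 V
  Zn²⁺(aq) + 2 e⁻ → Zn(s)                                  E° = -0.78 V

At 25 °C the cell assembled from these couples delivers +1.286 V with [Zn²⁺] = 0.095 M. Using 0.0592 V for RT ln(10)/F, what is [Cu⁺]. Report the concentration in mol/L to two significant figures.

0.18 M

Cu⁺/Cu is the cathode, Zn²⁺/Zn the anode: E°cell = +1.30 V, n = 2.
Overall reaction: 2 Cu⁺(aq) + Zn(s) → 2 Cu(s) + Zn²⁺(aq); Q = [Zn²⁺]^1/[Cu⁺]^2.
From E = E° − (0.0592/n) log Q: log Q = (E° − E)·n/0.0592 = (+1.30 − (+1.286))·2/0.0592 = 0.4730.
So 2·log[Cu⁺] = 1·log(0.095) − log Q = -1.0223 − (0.4730) = -1.4953; log[Cu⁺] = -1.4953 / 2 = -0.7477; [Cu⁺] = 10^(-0.7477) ≈ 0.18 M.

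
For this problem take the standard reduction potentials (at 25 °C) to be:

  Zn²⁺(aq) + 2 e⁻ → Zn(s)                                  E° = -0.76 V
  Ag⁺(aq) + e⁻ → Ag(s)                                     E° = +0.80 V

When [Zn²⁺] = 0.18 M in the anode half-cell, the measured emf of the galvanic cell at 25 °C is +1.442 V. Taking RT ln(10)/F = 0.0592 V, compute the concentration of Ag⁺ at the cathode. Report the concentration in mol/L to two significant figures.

0.0043 M

Ag⁺/Ag is the cathode, Zn²⁺/Zn the anode: E°cell = +1.56 V, n = 2.
Overall reaction: 2 Ag⁺(aq) + Zn(s) → 2 Ag(s) + Zn²⁺(aq); Q = [Zn²⁺]^1/[Ag⁺]^2.
From E = E° − (0.0592/n) log Q: log Q = (E° − E)·n/0.0592 = (+1.56 − (+1.442))·2/0.0592 = 3.9865.
So 2·log[Ag⁺] = 1·log(0.18) − log Q = -0.7447 − (3.9865) = -4.7312; log[Ag⁺] = -4.7312 / 2 = -2.3656; [Ag⁺] = 10^(-2.3656) ≈ 0.0043 M.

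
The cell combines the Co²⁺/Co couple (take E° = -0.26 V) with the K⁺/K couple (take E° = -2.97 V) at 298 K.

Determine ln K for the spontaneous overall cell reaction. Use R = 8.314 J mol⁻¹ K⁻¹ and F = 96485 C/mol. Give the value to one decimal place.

Cathode: Co²⁺/Co; anode: K⁺/K. E°cell = (-0.26) − (-2.97) = +2.71 V, with n = 2.
ΔG° = −nFE° = −RT ln K, so ln K = nFE°/(RT) = (2)(96485)(+2.71) / ((8.314)(298)) = 211.073.

211.1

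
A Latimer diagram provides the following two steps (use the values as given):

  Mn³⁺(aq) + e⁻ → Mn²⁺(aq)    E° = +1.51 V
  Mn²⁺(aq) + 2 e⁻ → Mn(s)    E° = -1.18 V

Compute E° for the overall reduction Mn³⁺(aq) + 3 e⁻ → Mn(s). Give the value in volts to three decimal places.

-0.283 V

Since ΔG° = −nFE° is additive over sequential reductions, n₃E°₃ = n₁E°₁ + n₂E°₂.
E°₃ = (1×+1.51 + 2×-1.18) / 3 = (-0.850) / 3 = -0.283 V.
E° values themselves are not directly additive — weighting by electron count is essential.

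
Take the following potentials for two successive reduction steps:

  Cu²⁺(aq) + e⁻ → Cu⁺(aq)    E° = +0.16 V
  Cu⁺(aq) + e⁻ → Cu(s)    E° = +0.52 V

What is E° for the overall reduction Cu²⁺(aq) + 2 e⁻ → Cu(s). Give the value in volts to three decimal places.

+0.340 V

Since ΔG° = −nFE° is additive over sequential reductions, n₃E°₃ = n₁E°₁ + n₂E°₂.
E°₃ = (1×+0.16 + 1×+0.52) / 2 = (+0.680) / 2 = +0.340 V.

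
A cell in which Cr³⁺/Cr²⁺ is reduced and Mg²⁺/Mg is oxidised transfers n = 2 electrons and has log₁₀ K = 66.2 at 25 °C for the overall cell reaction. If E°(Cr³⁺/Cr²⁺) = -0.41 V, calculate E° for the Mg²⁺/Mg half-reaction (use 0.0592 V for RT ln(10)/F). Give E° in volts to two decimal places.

-2.37 V

E°cell = (0.0592/n)·log K = (0.0592/2)(66.2) = +1.960 V.
Since Cr³⁺/Cr²⁺ is the cathode and Mg²⁺/Mg the anode, E°cell = E°(Cr³⁺/Cr²⁺) − E°(Mg²⁺/Mg).
So E°(Mg²⁺/Mg) = E°(Cr³⁺/Cr²⁺) − E°cell = (-0.41) − (+1.960) = -2.37 V.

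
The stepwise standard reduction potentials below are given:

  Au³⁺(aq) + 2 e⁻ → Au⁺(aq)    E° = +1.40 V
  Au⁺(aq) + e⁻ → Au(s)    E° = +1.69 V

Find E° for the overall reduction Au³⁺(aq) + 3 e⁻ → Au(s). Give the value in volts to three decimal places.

Since ΔG° = −nFE° is additive over sequential reductions, n₃E°₃ = n₁E°₁ + n₂E°₂.
E°₃ = (2×+1.40 + 1×+1.69) / 3 = (+4.490) / 3 = +1.497 V.

+1.497 V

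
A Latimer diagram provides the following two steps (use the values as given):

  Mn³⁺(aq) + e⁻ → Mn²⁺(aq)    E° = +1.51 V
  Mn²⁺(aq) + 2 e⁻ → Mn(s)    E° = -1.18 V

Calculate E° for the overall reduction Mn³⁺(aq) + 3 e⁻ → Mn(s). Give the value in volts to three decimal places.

-0.283 V

Since ΔG° = −nFE° is additive over sequential reductions, n₃E°₃ = n₁E°₁ + n₂E°₂.
E°₃ = (1×+1.51 + 2×-1.18) / 3 = (-0.850) / 3 = -0.283 V.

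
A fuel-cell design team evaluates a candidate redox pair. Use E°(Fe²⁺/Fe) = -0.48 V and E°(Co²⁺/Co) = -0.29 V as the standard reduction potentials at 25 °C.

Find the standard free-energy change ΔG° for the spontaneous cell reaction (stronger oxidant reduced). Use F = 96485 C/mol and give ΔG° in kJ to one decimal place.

-36.7 kJ

Co²⁺/Co (E° = -0.29 V) is the cathode; Fe²⁺/Fe (E° = -0.48 V) is the anode, so E°cell = +0.19 V.
Balancing electrons gives n = 2 (lcm of 2 and 2).
ΔG° = −nFE° = −(2)(96485)(+0.19) = -36,664 J = -36.7 kJ.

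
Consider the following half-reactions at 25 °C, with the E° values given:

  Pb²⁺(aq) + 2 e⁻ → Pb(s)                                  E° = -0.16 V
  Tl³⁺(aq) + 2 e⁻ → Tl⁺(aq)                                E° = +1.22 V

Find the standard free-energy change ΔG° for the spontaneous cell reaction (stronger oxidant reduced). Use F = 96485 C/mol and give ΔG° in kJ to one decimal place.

Tl³⁺/Tl⁺ (E° = +1.22 V) is the cathode; Pb²⁺/Pb (E° = -0.16 V) is the anode, so E°cell = +1.38 V.
Balancing electrons gives n = 2 (lcm of 2 and 2).
ΔG° = −nFE° = −(2)(96485)(+1.38) = -266,299 J = -266.3 kJ.

-266.3 kJ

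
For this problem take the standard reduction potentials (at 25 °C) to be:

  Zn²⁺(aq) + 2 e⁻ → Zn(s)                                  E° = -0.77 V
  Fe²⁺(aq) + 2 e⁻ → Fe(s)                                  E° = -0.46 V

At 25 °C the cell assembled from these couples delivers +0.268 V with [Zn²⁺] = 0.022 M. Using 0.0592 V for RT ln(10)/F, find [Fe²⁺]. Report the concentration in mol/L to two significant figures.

0.00084 M

Fe²⁺/Fe is the cathode, Zn²⁺/Zn the anode: E°cell = +0.31 V, n = 2.
Overall reaction: Fe²⁺(aq) + Zn(s) → Fe(s) + Zn²⁺(aq); Q = [Zn²⁺]^1/[Fe²⁺]^1.
From E = E° − (0.0592/n) log Q: log Q = (E° − E)·n/0.0592 = (+0.31 − (+0.268))·2/0.0592 = 1.4189.
So 1·log[Fe²⁺] = 1·log(0.022) − log Q = -1.6576 − (1.4189) = -3.0765; [Fe²⁺] = 10^(-3.0765) ≈ 0.00084 M.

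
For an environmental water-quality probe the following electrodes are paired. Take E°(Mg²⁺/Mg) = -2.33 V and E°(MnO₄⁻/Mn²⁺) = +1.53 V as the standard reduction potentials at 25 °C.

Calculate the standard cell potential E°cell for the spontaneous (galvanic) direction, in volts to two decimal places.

The MnO₄⁻/Mn²⁺ couple has the higher reduction potential, so it is the cathode; Mg²⁺/Mg is oxidised at the anode.
E°cell = E°(cathode) − E°(anode) = (+1.53) − (-2.33) = +3.86 V.

+3.86 V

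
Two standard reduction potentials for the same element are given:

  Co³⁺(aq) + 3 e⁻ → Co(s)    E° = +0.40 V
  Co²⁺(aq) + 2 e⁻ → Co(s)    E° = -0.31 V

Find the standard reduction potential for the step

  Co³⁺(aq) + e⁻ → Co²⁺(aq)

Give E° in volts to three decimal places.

Sequential free energies add, so n₃E°₃ = n₁E°₁ + n₂E°₂.
With n₃ = 3, and the known step contributing 2×(-0.31) V, the unknown satisfies 1·E° = 3×(+0.40) − 2×(-0.31) = +1.820.
E° = +1.820 / 1 = +1.820 V.

+1.820 V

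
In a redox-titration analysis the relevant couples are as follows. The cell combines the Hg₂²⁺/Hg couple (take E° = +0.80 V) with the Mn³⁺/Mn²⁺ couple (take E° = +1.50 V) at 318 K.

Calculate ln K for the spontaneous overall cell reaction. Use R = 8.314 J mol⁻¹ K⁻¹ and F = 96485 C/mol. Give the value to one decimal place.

51.1

Cathode: Mn³⁺/Mn²⁺; anode: Hg₂²⁺/Hg. E°cell = (+1.50) − (+0.80) = +0.70 V, with n = 2.
ΔG° = −nFE° = −RT ln K, so ln K = nFE°/(RT) = (2)(96485)(+0.70) / ((8.314)(318)) = 51.092.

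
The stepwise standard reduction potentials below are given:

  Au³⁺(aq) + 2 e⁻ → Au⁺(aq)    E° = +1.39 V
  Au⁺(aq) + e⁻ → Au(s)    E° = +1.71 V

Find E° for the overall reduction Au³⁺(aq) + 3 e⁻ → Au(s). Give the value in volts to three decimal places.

Since ΔG° = −nFE° is additive over sequential reductions, n₃E°₃ = n₁E°₁ + n₂E°₂.
E°₃ = (2×+1.39 + 1×+1.71) / 3 = (+4.490) / 3 = +1.497 V.

+1.497 V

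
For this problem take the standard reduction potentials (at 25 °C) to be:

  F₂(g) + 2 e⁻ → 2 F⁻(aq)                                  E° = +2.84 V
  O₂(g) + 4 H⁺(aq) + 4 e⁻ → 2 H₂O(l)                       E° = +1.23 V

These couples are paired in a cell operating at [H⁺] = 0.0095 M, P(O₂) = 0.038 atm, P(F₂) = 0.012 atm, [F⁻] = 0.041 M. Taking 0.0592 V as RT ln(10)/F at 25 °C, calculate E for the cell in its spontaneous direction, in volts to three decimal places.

F₂/F⁻ is the cathode (higher E°), O₂/H₂O the anode: E°cell = +2.84 − (+1.23) = +1.61 V, n = 4.
Overall: 2 F₂(g) + 2 H₂O(l) → 4 F⁻(aq) + O₂(g) + 4 H⁺(aq)
Q = [F⁻]^4·P(O₂)·[H⁺]^4 / (P(F₂)^2); log Q = -11.217.
E = E° − (0.0592/n) log Q = +1.61 − (0.0592/4)(-11.217) = +1.776 V.

+1.776 V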